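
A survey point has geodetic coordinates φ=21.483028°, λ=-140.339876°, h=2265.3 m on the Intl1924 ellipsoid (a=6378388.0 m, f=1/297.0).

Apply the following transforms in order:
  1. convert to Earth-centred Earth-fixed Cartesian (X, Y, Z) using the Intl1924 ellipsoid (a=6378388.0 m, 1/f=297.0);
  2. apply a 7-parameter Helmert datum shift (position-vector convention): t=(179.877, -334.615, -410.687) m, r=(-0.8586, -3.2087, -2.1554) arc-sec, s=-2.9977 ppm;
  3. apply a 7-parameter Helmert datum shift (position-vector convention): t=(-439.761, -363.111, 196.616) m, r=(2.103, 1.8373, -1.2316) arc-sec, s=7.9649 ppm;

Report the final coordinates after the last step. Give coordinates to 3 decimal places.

start: φ=21.483028°, λ=-140.339876°, h=2265.300 m
→ ECEF (a=6378388.000, f=1/297.0): X=-4572905.2445, Y=-3791125.9603, Z=2322101.6609
→ Helmert 7p (PV): X=-4572787.3983, Y=-3791391.7594, Z=2321628.6570
→ Helmert 7p (PV): X=-4573265.5395, Y=-3791781.4350, Z=2321845.8409

X=-4573265.539 m, Y=-3791781.435 m, Z=2321845.841 m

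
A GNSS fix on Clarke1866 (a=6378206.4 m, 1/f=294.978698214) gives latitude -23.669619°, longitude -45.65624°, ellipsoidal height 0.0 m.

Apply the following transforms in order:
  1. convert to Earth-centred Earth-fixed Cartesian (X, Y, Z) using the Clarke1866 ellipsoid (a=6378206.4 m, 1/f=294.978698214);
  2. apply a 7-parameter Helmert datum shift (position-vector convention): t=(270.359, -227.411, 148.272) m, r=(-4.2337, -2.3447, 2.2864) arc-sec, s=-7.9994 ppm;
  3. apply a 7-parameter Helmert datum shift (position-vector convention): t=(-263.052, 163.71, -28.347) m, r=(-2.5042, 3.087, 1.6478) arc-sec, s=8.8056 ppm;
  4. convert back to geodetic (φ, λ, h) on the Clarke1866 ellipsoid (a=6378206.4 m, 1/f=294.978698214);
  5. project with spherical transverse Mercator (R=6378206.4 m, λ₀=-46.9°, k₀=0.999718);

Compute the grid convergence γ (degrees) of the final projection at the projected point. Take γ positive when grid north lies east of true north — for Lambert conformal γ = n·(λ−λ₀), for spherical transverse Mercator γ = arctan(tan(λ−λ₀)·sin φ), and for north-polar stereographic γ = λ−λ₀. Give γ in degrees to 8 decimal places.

start: φ=-23.669619°, λ=-45.656240°, h=0.000 m
→ ECEF (a=6378206.400, f=1/294.978698214): X=4085314.0936, Y=-4179985.2417, Z=-2544665.2229
→ Helmert 7p (PV): X=4085627.0324, Y=-4180186.1611, Z=-2544364.3601
→ Helmert 7p (PV): X=4085395.2718, Y=-4180057.5114, Z=-2544425.5078
→ geod (Bowring, a=6378206.400): φ=-23.66724355°, λ=-45.65616607°, h=3.0726 m
→ into tm (λ₀=-46.9°): φ=-23.66724355°, λ−λ₀=1.24383393°
convergence γ = -0.49937087°

-0.49937087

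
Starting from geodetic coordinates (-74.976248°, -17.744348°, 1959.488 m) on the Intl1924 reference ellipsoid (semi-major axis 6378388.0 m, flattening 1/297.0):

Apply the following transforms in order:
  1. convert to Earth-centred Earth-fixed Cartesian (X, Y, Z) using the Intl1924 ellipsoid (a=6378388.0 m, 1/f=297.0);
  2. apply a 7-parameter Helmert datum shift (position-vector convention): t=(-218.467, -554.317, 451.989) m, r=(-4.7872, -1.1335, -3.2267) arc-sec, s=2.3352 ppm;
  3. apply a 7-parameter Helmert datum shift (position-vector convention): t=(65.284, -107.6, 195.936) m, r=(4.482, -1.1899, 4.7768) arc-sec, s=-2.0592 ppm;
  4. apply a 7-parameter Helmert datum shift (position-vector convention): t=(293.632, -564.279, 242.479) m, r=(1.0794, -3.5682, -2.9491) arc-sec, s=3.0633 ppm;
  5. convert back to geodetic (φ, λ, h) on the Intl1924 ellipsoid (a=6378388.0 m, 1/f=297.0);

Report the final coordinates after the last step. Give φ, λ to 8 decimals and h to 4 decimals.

start: φ=-74.976248°, λ=-17.744348°, h=1959.488 m
→ ECEF (a=6378388.000, f=1/297.0): X=1580187.7205, Y=-505650.2312, Z=-6140119.7212
→ Helmert 7p (PV): X=1579998.7757, Y=-506372.9551, Z=-6139661.6512
→ Helmert 7p (PV): X=1580107.9514, Y=-506309.5113, Z=-6139454.9609
→ Helmert 7p (PV): X=1580505.3922, Y=-506865.8048, Z=-6139206.6039
→ geod (Bowring, a=6378388.000): φ=-74.96830278°, λ=-17.78097104°, h=1252.1942 m

φ=-74.96830278°, λ=-17.78097104°, h=1252.1942 m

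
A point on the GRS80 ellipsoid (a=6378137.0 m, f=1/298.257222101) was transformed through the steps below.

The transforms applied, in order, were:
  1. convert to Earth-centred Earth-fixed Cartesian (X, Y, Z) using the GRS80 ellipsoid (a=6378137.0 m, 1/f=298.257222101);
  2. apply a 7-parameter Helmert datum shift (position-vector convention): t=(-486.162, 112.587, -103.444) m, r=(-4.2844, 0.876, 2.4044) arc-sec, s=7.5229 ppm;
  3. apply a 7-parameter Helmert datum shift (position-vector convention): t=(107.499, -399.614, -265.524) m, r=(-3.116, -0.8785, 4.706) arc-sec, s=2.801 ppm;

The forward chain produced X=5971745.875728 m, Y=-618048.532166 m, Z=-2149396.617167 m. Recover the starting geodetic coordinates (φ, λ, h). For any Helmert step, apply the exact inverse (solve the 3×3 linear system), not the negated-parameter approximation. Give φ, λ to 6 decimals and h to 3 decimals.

start: X=5971745.8757, Y=-618048.5322, Z=-2149396.6172 m
→ Helmert⁻¹: X=5971598.4026, Y=-617750.9652, Z=-2149159.8393
→ Helmert⁻¹: X=5972041.5618, Y=-617883.8812, Z=-2149027.6995
→ geod (Bowring, a=6378137.000): φ=-19.81658900°, λ=-5.90696200°, h=1243.8480 m

φ=-19.816589°, λ=-5.906962°, h=1243.848 m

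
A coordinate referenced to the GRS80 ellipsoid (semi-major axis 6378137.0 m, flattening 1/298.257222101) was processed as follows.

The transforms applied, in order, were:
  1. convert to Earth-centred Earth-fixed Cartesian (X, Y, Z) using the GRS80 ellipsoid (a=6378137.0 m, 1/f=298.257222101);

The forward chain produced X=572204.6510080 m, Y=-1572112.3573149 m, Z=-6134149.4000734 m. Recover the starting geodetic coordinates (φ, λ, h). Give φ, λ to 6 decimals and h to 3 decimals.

φ=-74.841790°, λ=-69.999918°, h=-23.049 m

start: X=572204.6510, Y=-1572112.3573, Z=-6134149.4001 m
→ geod (Bowring, a=6378137.000): φ=-74.84179000°, λ=-69.99991800°, h=-23.0490 m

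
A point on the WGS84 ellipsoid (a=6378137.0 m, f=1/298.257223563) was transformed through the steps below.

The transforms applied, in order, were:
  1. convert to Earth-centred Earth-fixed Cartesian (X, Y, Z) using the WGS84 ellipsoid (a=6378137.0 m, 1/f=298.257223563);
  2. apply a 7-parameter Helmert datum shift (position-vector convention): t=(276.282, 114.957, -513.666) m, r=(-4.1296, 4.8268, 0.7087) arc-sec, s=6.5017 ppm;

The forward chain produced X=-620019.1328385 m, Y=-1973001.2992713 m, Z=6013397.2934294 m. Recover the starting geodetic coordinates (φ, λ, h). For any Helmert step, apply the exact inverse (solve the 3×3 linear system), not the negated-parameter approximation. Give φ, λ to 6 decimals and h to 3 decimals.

φ=71.137280°, λ=-107.454680°, h=598.839 m

start: X=-620019.1328, Y=-1973001.2993, Z=6013397.2934 m
→ Helmert⁻¹: X=-620438.8909, Y=-1973221.6978, Z=6013817.8345
→ geod (Bowring, a=6378137.000): φ=71.13728000°, λ=-107.45468000°, h=598.8390 m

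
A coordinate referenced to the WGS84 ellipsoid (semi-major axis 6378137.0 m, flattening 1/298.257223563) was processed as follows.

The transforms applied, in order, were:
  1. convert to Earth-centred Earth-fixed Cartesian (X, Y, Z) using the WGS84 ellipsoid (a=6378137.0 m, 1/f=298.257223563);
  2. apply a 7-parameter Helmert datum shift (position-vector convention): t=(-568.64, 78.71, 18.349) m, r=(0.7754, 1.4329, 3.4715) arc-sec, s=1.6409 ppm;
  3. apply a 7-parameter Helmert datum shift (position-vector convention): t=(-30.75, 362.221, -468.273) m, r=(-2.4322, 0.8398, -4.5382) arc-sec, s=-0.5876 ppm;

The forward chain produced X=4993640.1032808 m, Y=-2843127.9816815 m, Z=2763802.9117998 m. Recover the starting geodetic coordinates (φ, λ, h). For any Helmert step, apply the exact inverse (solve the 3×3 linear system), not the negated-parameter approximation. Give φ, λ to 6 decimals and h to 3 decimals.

φ=25.837905°, λ=-29.655924°, h=3147.590 m

start: X=4993640.1033, Y=-2843127.9817, Z=2763802.9118 m
→ Helmert⁻¹: X=4993725.0933, Y=-2843414.5977, Z=2764259.6123
→ Helmert⁻¹: X=4994218.4769, Y=-2843562.3044, Z=2764282.1115
→ geod (Bowring, a=6378137.000): φ=25.83790500°, λ=-29.65592400°, h=3147.5900 m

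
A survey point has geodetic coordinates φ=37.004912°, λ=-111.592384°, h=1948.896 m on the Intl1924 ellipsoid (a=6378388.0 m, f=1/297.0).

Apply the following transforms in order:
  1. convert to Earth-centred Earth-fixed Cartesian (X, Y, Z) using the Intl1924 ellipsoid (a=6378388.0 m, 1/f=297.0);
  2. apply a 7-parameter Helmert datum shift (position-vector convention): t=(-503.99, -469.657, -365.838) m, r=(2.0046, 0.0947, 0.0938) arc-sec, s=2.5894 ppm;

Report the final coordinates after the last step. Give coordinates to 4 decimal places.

start: φ=37.004912°, λ=-111.592384°, h=1948.896 m
→ ECEF (a=6378388.000, f=1/297.0): X=-1877337.8613, Y=-4743456.2381, Z=3819062.6251
→ Helmert 7p (PV): X=-1877842.8020, Y=-4743976.1475, Z=3818661.4383

X=-1877842.8020 m, Y=-4743976.1475 m, Z=3818661.4383 m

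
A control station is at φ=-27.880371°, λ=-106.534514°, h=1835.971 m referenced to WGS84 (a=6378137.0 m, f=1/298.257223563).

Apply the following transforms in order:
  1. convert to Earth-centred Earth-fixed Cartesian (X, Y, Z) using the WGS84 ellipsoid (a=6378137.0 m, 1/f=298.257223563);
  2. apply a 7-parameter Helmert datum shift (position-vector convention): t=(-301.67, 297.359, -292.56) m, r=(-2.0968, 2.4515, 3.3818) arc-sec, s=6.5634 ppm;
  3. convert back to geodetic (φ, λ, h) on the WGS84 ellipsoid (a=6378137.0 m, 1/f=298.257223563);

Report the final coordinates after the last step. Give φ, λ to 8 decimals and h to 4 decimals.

φ=-27.88278818°, λ=-106.53762582°, h=1838.3182 m

start: φ=-27.880371°, λ=-106.534514°, h=1835.971 m
→ ECEF (a=6378137.000, f=1/298.257223563): X=-1606115.3344, Y=-5410184.7913, Z=-2965652.0093
→ Helmert 7p (PV): X=-1606374.0907, Y=-5409979.4224, Z=-2965889.9469
→ geod (Bowring, a=6378137.000): φ=-27.88278818°, λ=-106.53762582°, h=1838.3182 m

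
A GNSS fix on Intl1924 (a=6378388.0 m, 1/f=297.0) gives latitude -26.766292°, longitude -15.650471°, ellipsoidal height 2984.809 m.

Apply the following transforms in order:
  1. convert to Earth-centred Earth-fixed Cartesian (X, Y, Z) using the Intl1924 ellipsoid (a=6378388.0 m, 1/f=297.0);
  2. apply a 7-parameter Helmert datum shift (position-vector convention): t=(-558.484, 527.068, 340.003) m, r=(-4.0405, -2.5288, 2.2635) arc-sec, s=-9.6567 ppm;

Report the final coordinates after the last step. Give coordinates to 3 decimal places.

start: φ=-26.766292°, λ=-15.650471°, h=2984.809 m
→ ECEF (a=6378388.000, f=1/297.0): X=5490119.6206, Y=-1538083.3946, Z=-2856502.2930
→ Helmert 7p (PV): X=5489560.0188, Y=-1537537.1823, Z=-2856037.2685

X=5489560.019 m, Y=-1537537.182 m, Z=-2856037.268 m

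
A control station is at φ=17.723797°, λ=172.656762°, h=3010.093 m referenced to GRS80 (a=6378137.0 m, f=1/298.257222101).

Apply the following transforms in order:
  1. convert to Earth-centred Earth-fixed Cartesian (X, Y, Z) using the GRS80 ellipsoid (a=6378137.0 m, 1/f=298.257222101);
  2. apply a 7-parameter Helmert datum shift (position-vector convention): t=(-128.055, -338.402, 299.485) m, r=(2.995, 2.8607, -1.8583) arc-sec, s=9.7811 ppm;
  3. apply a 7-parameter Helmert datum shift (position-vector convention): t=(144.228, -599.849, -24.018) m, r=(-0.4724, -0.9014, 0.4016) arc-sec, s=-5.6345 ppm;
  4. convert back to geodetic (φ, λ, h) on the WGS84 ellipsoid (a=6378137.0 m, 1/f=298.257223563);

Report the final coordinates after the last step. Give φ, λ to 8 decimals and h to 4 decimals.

start: φ=17.723797°, λ=172.656762°, h=3010.093 m
→ ECEF (a=6378137.000, f=1/298.257222101): X=-6030284.4829, Y=777123.1124, Z=1930204.5475
→ Helmert 7p (PV): X=-6030437.7489, Y=776818.6135, Z=1930617.8313
→ Helmert 7p (PV): X=-6030269.4919, Y=776207.0679, Z=1930554.8026
→ geod (Bowring, a=6378137.000): φ=17.72717261°, λ=172.66530560°, h=2991.1085 m

φ=17.72717261°, λ=172.66530560°, h=2991.1085 m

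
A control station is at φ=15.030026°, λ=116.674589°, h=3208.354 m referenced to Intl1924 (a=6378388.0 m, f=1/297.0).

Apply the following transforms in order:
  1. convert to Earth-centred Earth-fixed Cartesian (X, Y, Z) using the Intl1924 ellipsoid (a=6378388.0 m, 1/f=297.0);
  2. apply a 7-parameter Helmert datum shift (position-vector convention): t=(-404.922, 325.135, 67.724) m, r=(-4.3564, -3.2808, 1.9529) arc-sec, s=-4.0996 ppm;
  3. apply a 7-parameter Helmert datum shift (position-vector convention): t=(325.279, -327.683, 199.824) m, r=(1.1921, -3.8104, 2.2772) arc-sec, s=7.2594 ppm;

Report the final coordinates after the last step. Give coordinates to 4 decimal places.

start: φ=15.030026°, λ=116.674589°, h=3208.354 m
→ ECEF (a=6378388.000, f=1/297.0): X=-2767462.9175, Y=5508572.4494, Z=1644160.4868
→ Helmert 7p (PV): X=-2767934.8001, Y=5508883.5246, Z=1644061.1091
→ Helmert 7p (PV): X=-2767720.8056, Y=5508555.7723, Z=1644253.5732

X=-2767720.8056 m, Y=5508555.7723 m, Z=1644253.5732 m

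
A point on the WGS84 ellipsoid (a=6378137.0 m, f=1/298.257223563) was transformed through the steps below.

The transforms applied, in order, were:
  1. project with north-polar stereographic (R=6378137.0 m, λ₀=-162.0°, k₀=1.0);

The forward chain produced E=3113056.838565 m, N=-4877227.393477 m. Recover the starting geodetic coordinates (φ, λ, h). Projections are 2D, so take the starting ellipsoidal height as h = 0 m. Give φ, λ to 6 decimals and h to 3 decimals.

start: E=3113056.8386, N=-4877227.3935 m
→ stereo⁻¹: φ=41.20331000°, λ=-129.45055600°

φ=41.203310°, λ=-129.450556°, h=0.000 m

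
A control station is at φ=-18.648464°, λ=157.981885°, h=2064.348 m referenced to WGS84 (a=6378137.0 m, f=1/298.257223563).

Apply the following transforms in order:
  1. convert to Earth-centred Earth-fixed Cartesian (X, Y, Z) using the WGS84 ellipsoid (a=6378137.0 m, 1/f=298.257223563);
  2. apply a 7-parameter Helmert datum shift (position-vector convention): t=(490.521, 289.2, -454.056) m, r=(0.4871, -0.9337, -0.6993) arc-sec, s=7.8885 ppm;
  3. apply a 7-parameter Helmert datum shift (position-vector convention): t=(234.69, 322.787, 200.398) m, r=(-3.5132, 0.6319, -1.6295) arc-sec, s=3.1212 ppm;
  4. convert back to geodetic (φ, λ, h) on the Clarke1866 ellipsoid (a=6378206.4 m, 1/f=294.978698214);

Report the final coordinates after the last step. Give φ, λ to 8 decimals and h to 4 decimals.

start: φ=-18.648464°, λ=157.981885°, h=2064.348 m
→ ECEF (a=6378137.000, f=1/298.257223563): X=-5606241.5781, Y=2267130.7333, Z=-2027179.3705
→ Helmert 7p (PV): X=-5605778.4191, Y=2267461.6119, Z=-2027669.4420
→ Helmert 7p (PV): X=-5605549.5246, Y=2267801.2258, Z=-2027496.8198
→ geod (Bowring, a=6378206.400): φ=-18.65360625°, λ=157.97353695°, h=1751.0700 m

φ=-18.65360625°, λ=157.97353695°, h=1751.0700 m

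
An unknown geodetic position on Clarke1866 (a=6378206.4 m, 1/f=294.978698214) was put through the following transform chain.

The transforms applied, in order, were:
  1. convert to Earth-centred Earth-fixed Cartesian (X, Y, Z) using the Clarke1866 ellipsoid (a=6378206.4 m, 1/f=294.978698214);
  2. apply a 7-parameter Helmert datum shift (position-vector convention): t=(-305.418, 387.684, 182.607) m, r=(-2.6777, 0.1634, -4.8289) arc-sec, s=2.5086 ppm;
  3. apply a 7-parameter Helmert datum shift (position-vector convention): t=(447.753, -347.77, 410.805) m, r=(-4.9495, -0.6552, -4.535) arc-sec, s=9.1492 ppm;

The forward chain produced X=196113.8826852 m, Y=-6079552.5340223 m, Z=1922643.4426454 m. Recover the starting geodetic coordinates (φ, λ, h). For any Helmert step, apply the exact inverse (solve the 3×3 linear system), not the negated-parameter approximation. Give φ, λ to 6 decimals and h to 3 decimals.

φ=17.645612°, λ=-88.151126°, h=2885.560 m

start: X=196113.8827, Y=-6079552.5340, Z=1922643.4426 m
→ Helmert⁻¹: X=195804.1039, Y=-6079190.9613, Z=1922068.5536
→ Helmert⁻¹: X=196249.8377, Y=-6079583.7483, Z=1921802.3565
→ geod (Bowring, a=6378206.400): φ=17.64561200°, λ=-88.15112600°, h=2885.5600 m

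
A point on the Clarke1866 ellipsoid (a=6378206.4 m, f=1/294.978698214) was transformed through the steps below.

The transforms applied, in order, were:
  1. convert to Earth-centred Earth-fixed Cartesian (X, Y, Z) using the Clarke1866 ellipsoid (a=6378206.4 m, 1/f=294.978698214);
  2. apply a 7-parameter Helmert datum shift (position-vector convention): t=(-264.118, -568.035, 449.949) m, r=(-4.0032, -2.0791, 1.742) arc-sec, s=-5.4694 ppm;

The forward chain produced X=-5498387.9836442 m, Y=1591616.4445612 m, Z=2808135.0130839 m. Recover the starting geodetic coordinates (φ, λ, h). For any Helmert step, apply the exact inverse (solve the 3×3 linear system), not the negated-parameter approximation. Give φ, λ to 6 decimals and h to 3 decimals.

start: X=-5498387.9836, Y=1591616.4446, Z=2808135.0131 m
→ Helmert⁻¹: X=-5498112.1887, Y=1592185.1283, Z=2807786.7414
→ geod (Bowring, a=6378206.400): φ=26.28338100°, λ=163.84963900°, h=1579.6160 m

φ=26.283381°, λ=163.849639°, h=1579.616 m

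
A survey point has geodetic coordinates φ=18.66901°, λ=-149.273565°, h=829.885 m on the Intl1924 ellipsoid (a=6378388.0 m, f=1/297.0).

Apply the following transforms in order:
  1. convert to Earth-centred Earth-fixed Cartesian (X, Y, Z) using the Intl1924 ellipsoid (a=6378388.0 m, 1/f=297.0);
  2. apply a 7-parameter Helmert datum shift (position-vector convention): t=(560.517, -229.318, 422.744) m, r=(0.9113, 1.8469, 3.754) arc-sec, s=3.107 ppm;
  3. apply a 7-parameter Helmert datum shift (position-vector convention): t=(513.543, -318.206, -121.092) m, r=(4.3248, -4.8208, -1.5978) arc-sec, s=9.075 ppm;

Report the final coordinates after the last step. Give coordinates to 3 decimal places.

start: φ=18.669010°, λ=-149.273565°, h=829.885 m
→ ECEF (a=6378388.000, f=1/297.0): X=-5196939.8930, Y=-3088961.0608, Z=2028964.5828
→ Helmert 7p (PV): X=-5196321.1365, Y=-3089303.5245, Z=2029426.5170
→ Helmert 7p (PV): X=-5195926.1131, Y=-3089652.0649, Z=2029137.6184

X=-5195926.113 m, Y=-3089652.065 m, Z=2029137.618 m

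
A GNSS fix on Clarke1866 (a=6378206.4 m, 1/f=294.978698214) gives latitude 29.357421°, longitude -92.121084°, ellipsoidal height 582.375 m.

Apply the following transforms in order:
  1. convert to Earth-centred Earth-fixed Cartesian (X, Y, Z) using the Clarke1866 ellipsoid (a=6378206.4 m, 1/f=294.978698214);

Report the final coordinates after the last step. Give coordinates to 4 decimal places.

start: φ=29.357421°, λ=-92.121084°, h=582.375 m
→ ECEF (a=6378206.400, f=1/294.978698214): X=-205936.9264, Y=-5560329.5397, Z=3108604.7555

X=-205936.9264 m, Y=-5560329.5397 m, Z=3108604.7555 m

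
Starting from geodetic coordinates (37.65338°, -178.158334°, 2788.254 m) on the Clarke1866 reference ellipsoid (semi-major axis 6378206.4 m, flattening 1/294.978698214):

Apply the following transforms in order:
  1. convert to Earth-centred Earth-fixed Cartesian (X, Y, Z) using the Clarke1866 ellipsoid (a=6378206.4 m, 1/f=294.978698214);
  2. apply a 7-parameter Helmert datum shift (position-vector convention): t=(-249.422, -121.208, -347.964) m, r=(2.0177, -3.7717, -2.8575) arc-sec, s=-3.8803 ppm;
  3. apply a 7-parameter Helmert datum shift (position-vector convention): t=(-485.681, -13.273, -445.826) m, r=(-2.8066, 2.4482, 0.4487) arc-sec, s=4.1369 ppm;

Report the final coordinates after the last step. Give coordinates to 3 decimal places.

start: φ=37.653380°, λ=-178.158334°, h=2788.254 m
→ ECEF (a=6378206.400, f=1/294.978698214): X=-5055743.3991, Y=-162563.4344, Z=3876565.3186
→ Helmert 7p (PV): X=-5056046.3408, Y=-162651.8926, Z=3876108.2747
→ Helmert 7p (PV): X=-5056506.5778, Y=-162624.0957, Z=3875740.7084

X=-5056506.578 m, Y=-162624.096 m, Z=3875740.708 m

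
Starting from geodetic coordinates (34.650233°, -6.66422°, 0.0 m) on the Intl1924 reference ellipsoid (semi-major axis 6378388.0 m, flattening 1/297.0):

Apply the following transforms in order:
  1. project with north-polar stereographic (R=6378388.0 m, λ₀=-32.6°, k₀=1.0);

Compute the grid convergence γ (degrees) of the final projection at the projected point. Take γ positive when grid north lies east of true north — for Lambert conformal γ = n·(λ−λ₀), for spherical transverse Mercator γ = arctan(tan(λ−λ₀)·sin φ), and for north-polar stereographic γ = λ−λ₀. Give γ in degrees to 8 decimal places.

start: φ=34.650233°, λ=-6.664220°, h=0.000 m
→ into stereo (λ₀=-32.6°): φ=34.65023300°, λ−λ₀=25.93578000°
convergence γ = 25.93578000°

25.93578000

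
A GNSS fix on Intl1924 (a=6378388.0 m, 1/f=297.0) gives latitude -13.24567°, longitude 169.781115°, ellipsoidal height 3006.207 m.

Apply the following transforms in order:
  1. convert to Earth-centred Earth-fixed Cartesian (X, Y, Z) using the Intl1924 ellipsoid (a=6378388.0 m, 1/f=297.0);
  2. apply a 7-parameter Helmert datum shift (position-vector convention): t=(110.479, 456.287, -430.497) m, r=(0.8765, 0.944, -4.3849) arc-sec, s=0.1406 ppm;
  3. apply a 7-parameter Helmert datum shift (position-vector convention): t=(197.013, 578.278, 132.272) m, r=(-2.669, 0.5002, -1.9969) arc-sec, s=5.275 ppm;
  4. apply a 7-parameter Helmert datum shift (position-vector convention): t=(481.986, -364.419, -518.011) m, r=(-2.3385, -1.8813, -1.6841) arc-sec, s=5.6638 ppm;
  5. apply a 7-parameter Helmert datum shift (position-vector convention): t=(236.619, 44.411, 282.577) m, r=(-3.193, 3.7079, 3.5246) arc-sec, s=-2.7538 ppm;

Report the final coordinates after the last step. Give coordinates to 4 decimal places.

X=-6113195.5164 m, Y=1103000.5649 m, Z=-1453067.9262 m

start: φ=-13.245670°, λ=169.781115°, h=3006.207 m
→ ECEF (a=6378388.000, f=1/297.0): X=-6114171.9290, Y=1102193.7985, Z=-1452579.9427
→ Helmert 7p (PV): X=-6114045.5265, Y=1102786.3917, Z=-1452977.9779
→ Helmert 7p (PV): X=-6113873.6122, Y=1103410.8776, Z=-1452852.8133
→ Helmert 7p (PV): X=-6113403.9936, Y=1103086.1550, Z=-1453447.3266
→ Helmert 7p (PV): X=-6113195.5164, Y=1103000.5649, Z=-1453067.9262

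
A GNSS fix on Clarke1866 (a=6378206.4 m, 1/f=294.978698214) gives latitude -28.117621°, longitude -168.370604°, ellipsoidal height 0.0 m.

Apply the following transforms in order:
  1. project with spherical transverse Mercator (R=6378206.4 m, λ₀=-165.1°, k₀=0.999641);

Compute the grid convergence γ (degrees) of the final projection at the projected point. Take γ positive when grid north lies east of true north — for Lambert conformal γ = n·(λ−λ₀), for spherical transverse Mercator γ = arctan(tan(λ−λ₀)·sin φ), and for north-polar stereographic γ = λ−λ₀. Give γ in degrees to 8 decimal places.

start: φ=-28.117621°, λ=-168.370604°, h=0.000 m
→ into tm (λ₀=-165.1°): φ=-28.11762100°, λ−λ₀=-3.27060400°
convergence γ = 1.54268402°

1.54268402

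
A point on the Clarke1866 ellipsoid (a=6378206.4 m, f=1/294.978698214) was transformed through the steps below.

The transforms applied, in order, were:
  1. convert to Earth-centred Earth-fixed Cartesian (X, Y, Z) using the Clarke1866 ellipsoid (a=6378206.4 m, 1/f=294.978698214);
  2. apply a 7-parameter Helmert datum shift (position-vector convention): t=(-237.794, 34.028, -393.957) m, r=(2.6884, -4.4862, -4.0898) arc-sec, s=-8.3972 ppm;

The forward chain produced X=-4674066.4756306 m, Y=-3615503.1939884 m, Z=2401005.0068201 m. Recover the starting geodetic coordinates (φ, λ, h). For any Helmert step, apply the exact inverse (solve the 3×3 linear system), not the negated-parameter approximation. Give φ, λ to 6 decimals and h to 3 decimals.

start: X=-4674066.4756, Y=-3615503.1940, Z=2401005.0068 m
→ Helmert⁻¹: X=-4673744.0053, Y=-3615628.9518, Z=2401567.9067
→ geod (Bowring, a=6378206.400): φ=22.25396100°, λ=-142.27430600°, h=3287.8010 m

φ=22.253961°, λ=-142.274306°, h=3287.801 m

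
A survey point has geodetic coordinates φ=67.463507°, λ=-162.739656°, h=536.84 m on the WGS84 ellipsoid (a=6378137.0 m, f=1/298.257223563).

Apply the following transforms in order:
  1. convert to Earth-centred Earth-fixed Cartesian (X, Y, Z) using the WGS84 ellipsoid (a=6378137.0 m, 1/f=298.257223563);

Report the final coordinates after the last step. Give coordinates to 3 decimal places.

X=-2341363.917 m, Y=-727476.304 m, Z=5868914.427 m

start: φ=67.463507°, λ=-162.739656°, h=536.840 m
→ ECEF (a=6378137.000, f=1/298.257223563): X=-2341363.9169, Y=-727476.3041, Z=5868914.4271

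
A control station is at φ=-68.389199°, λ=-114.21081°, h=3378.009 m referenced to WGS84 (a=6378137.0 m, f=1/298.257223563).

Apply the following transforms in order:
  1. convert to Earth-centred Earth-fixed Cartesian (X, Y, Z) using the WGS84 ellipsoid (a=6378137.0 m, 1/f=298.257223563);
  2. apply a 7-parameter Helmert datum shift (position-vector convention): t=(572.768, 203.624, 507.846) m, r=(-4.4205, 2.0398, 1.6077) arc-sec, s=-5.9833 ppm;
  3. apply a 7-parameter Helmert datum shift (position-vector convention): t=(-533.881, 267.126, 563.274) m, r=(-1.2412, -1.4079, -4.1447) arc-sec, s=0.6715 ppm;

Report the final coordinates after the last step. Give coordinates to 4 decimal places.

start: φ=-68.389199°, λ=-114.210810°, h=3378.009 m
→ ECEF (a=6378137.000, f=1/298.257223563): X=-966650.2499, Y=-2149809.4625, Z=-5910358.6415
→ Helmert 7p (PV): X=-966113.3904, Y=-2149727.1752, Z=-5909759.8000
→ Helmert 7p (PV): X=-966650.7788, Y=-2149477.6416, Z=-5909194.1528

X=-966650.7788 m, Y=-2149477.6416 m, Z=-5909194.1528 m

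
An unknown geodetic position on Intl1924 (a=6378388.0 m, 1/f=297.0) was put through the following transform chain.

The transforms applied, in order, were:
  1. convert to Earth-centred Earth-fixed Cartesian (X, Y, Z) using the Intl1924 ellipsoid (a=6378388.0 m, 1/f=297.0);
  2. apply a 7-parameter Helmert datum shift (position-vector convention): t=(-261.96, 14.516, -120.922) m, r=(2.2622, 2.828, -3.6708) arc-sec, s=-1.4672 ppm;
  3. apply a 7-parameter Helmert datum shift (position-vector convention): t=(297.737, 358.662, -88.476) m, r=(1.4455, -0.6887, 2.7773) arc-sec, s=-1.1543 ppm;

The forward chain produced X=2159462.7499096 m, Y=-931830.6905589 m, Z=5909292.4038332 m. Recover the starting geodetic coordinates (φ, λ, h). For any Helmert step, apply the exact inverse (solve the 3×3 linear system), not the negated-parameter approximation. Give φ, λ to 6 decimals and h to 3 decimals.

φ=68.430292°, λ=-23.347361°, h=553.586 m

start: X=2159462.7499, Y=-931830.6906, Z=5909292.4038 m
→ Helmert⁻¹: X=2159174.6846, Y=-932178.0884, Z=5909387.0244
→ Helmert⁻¹: X=2159375.3778, Y=-932090.7299, Z=5909556.4457
→ geod (Bowring, a=6378388.000): φ=68.43029200°, λ=-23.34736100°, h=553.5860 m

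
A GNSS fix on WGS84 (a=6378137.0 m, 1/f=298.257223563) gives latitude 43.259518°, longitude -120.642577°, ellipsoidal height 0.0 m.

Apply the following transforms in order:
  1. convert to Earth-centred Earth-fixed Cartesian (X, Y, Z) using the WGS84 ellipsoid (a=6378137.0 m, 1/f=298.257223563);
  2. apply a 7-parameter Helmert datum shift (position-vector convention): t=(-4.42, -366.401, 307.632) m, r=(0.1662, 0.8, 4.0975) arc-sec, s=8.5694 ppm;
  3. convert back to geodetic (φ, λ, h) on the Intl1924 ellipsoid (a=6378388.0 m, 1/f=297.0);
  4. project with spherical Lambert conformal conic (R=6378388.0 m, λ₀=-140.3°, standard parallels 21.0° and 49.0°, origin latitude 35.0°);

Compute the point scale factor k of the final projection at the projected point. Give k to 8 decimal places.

start: φ=43.259518°, λ=-120.642577°, h=0.000 m
→ ECEF (a=6378137.000, f=1/298.257223563): X=-2371159.2868, Y=-4002619.9547, Z=4348542.9761
→ Helmert 7p (PV): X=-2371087.6465, Y=-4003071.2637, Z=4348893.8440
→ geod (Bowring, a=6378388.000): φ=43.26046865°, λ=-120.63898526°, h=288.4761 m
→ into lcc (λ₀=-140.3°): φ=43.26046865°, λ−λ₀=19.66101474°
scale k = 0.97969199

0.97969199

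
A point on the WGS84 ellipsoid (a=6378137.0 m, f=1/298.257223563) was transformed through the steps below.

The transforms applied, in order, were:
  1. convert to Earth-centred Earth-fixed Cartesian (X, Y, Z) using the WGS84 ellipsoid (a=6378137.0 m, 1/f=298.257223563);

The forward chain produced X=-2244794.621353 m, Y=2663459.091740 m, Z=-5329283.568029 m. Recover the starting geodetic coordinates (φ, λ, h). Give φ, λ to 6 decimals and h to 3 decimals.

start: X=-2244794.6214, Y=2663459.0917, Z=-5329283.5680 m
→ geod (Bowring, a=6378137.000): φ=-57.00695900°, λ=130.12458300°, h=3530.8310 m

φ=-57.006959°, λ=130.124583°, h=3530.831 m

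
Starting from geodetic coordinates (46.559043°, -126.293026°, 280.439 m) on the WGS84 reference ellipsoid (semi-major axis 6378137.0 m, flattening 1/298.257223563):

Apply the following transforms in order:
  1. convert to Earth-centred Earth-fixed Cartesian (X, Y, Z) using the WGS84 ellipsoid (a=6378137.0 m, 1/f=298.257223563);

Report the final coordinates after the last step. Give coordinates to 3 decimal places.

X=-2600639.419 m, Y=-3541244.893 m, Z=4608399.457 m

start: φ=46.559043°, λ=-126.293026°, h=280.439 m
→ ECEF (a=6378137.000, f=1/298.257223563): X=-2600639.4193, Y=-3541244.8930, Z=4608399.4568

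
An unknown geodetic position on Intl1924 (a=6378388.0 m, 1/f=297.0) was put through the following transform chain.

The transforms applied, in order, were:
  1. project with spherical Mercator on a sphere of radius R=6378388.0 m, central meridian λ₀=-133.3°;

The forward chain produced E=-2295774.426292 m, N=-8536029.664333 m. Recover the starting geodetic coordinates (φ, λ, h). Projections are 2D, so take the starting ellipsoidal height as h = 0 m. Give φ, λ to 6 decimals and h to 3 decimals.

φ=-60.605043°, λ=-153.922481°, h=0.000 m

start: E=-2295774.4263, N=-8536029.6643 m
→ merc⁻¹: φ=-60.60504300°, λ=-153.92248100°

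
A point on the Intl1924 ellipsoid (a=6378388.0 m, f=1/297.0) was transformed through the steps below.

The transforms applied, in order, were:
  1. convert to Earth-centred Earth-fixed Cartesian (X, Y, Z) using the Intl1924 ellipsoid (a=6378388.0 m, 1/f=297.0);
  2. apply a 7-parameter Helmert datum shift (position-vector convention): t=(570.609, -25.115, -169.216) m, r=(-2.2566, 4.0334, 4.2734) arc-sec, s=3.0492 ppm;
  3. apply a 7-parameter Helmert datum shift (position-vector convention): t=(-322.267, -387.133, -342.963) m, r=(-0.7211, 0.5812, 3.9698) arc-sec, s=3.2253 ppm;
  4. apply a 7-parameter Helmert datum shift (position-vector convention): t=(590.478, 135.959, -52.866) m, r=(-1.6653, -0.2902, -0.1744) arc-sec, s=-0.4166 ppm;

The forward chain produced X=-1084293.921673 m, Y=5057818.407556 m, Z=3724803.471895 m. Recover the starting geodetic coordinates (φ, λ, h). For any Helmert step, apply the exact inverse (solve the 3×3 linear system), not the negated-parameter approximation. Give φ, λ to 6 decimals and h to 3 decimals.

start: X=-1084293.9217, Y=5057818.4076, Z=3724803.4719 m
→ Helmert⁻¹: X=-1084883.8873, Y=5057653.5649, Z=3724900.2495
→ Helmert⁻¹: X=-1084471.2715, Y=5058032.2327, Z=3725245.8246
→ Helmert⁻¹: X=-1085006.6287, Y=5058023.6465, Z=3725437.8007
→ geod (Bowring, a=6378388.000): φ=35.94318400°, λ=102.10715100°, h=3900.4850 m

φ=35.943184°, λ=102.107151°, h=3900.485 m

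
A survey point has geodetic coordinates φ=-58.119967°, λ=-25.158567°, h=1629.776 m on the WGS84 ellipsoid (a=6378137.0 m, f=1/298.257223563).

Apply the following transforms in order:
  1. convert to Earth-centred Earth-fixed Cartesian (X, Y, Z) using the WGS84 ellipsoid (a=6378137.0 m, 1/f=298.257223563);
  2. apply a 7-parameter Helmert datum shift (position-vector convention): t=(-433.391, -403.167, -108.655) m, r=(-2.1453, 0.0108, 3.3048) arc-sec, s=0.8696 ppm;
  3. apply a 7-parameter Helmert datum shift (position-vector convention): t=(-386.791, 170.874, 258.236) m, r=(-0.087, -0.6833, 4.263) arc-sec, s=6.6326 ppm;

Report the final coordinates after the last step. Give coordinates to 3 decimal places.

X=3056442.783 m, Y=-1436084.793 m, Z=-5394055.829 m

start: φ=-58.119967°, λ=-25.158567°, h=1629.776 m
→ ECEF (a=6378137.000, f=1/298.257223563): X=3057169.7538, Y=-1435895.5050, Z=-5394190.4479
→ Helmert 7p (PV): X=3056761.7450, Y=-1436307.0417, Z=-5394289.0194
→ Helmert 7p (PV): X=3056442.7835, Y=-1436084.7931, Z=-5394055.8295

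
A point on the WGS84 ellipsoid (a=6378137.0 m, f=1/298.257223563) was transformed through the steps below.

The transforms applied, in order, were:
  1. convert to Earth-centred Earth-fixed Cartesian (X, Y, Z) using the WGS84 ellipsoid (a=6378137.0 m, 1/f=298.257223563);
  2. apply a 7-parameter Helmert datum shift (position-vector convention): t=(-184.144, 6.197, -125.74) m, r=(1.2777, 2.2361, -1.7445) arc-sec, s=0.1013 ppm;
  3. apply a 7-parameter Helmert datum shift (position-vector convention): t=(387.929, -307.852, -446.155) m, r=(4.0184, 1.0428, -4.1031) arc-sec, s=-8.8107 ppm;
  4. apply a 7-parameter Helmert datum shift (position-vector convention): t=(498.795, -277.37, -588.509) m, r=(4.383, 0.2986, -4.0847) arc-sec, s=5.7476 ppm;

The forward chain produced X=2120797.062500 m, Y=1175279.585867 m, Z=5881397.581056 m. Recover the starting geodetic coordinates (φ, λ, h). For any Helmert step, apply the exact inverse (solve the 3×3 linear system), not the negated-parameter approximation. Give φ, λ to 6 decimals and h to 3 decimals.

start: X=2120797.0625, Y=1175279.5859, Z=5881397.5811 m
→ Helmert⁻¹: X=2120254.2830, Y=1175717.1745, Z=5881930.3691
→ Helmert⁻¹: X=2119831.8950, Y=1176192.1565, Z=5882416.1552
→ Helmert⁻¹: X=2119942.1038, Y=1176240.2092, Z=5882556.9952
→ geod (Bowring, a=6378137.000): φ=67.73702400°, λ=29.02350400°, h=2716.3370 m

φ=67.737024°, λ=29.023504°, h=2716.337 m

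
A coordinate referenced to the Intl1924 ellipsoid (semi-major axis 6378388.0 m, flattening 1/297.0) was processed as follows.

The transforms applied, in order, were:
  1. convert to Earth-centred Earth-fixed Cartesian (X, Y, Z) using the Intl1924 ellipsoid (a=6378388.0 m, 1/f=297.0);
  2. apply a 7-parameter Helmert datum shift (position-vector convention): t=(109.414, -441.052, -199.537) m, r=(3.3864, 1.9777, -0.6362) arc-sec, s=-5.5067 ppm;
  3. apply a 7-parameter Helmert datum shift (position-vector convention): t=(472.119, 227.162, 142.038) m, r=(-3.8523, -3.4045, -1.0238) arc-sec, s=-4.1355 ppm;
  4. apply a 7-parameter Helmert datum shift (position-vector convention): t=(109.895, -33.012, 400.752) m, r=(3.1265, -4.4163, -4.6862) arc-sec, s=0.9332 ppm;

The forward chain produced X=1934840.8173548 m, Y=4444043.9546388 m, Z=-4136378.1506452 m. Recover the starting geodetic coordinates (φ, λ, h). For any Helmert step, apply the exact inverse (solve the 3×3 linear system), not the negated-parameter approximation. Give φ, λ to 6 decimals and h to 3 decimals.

start: X=1934840.8174, Y=4444043.9546, Z=-4136378.1506 m
→ Helmert⁻¹: X=1934539.5768, Y=4444054.0652, Z=-4136883.8239
→ Helmert⁻¹: X=1933985.1156, Y=4443932.1446, Z=-4136991.8950
→ Helmert⁻¹: X=1933912.3078, Y=4444335.7175, Z=-4136869.5615
→ geod (Bowring, a=6378388.000): φ=-40.67206800°, λ=66.48417100°, h=2959.8880 m

φ=-40.672068°, λ=66.484171°, h=2959.888 m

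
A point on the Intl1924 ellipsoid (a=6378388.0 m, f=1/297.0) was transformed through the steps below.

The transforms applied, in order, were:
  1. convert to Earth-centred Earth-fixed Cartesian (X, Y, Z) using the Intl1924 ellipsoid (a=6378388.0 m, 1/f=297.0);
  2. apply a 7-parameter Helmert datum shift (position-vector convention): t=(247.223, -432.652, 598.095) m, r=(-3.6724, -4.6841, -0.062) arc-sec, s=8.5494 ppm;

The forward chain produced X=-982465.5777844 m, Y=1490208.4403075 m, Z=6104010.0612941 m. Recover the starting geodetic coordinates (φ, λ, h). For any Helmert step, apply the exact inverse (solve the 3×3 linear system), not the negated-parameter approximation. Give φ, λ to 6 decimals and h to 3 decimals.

start: X=-982465.5778, Y=1490208.4403, Z=6104010.0613 m
→ Helmert⁻¹: X=-982566.2440, Y=1490519.3861, Z=6103408.6371
→ geod (Bowring, a=6378388.000): φ=73.79968800°, λ=123.39329600°, h=544.9010 m

φ=73.799688°, λ=123.393296°, h=544.901 m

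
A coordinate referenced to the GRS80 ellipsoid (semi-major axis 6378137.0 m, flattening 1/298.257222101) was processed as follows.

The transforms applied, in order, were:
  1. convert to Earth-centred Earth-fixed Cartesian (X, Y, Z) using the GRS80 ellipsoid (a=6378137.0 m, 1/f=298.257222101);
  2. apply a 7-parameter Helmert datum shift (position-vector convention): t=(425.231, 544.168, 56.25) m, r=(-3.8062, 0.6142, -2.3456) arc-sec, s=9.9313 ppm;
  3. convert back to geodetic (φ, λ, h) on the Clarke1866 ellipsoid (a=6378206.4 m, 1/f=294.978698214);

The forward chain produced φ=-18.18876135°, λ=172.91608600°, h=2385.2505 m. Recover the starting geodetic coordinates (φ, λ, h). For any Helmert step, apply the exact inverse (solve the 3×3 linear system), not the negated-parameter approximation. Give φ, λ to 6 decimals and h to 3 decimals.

start: φ=-18.188761°, λ=172.916086°, h=2385.250 m
→ ECEF (a=6378206.400, f=1/294.978698214): X=-6017486.4822, Y=747801.9806, Z=-1978868.9493
→ Helmert⁻¹: X=-6017854.5526, Y=747218.4744, Z=-1978909.6773
→ geod (Bowring, a=6378137.000): φ=-18.18701300°, λ=172.92198600°, h=2722.9320 m

φ=-18.187013°, λ=172.921986°, h=2722.932 m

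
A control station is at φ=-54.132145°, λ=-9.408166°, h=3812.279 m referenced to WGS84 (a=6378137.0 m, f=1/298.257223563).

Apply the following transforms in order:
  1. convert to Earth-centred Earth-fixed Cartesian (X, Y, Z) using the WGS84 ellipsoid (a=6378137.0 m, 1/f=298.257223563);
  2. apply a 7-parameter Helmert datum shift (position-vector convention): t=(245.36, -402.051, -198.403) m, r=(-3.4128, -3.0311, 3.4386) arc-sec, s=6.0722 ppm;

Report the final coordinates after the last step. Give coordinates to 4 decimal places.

X=3697484.3764 m, Y=-613026.7220 m, Z=-5148630.1350 m

start: φ=-54.132145°, λ=-9.408166°, h=3812.279 m
→ ECEF (a=6378137.000, f=1/298.257223563): X=3697130.6960, Y=-612597.4001, Z=-5148464.9358
→ Helmert 7p (PV): X=3697484.3764, Y=-613026.7220, Z=-5148630.1350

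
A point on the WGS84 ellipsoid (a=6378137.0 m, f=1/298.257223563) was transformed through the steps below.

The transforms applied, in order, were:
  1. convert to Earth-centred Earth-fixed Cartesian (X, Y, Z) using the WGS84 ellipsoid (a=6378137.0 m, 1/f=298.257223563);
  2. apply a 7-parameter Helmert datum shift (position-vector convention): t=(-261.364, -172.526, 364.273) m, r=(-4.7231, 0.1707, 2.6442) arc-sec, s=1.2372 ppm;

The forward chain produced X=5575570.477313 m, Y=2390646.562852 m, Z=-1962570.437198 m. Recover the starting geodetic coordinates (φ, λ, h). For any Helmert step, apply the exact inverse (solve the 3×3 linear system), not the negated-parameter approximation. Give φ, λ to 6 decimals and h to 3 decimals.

φ=-18.041662°, λ=23.208456°, h=334.113 m

start: X=5575570.4773, Y=2390646.5629, Z=-1962570.4372 m
→ Helmert⁻¹: X=5575857.2159, Y=2390789.5979, Z=-1962872.9223
→ geod (Bowring, a=6378137.000): φ=-18.04166200°, λ=23.20845600°, h=334.1130 m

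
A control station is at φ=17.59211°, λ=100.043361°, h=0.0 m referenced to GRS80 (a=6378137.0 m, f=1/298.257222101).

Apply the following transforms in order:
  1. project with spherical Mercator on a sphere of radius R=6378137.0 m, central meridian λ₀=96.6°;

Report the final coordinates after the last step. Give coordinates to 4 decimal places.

E=383313.1931 m, N=1989860.4685 m

start: φ=17.592110°, λ=100.043361°, h=0.000 m
→ merc (R=6378137.0, λ₀=96.6°): E=383313.1931, N=1989860.4685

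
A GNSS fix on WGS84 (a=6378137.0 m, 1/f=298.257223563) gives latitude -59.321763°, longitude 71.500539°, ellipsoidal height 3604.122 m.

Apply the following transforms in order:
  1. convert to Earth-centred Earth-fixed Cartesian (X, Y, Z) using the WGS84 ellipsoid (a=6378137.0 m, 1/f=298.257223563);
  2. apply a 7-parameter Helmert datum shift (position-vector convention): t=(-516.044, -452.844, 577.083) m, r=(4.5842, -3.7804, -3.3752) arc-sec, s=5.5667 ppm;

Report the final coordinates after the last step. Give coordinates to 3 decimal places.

start: φ=-59.321763°, λ=71.500539°, h=3604.122 m
→ ECEF (a=6378137.000, f=1/298.257223563): X=1035702.5318, Y=3095485.3571, Z=-5465410.4305
→ Helmert 7p (PV): X=1035343.0763, Y=3095154.2655, Z=-5464775.9924

X=1035343.076 m, Y=3095154.266 m, Z=-5464775.992 m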